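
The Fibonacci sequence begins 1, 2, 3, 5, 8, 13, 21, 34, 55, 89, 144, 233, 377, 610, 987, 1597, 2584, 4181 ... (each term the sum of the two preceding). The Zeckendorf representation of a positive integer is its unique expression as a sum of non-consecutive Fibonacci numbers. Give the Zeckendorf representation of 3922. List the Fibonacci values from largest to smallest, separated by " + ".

Greedy algorithm:
subtract 2584 from 3922: 1338 remains
subtract 987 from 1338: 351 remains
subtract 233 from 351: 118 remains
subtract 89 from 118: 29 remains
subtract 21 from 29: 8 remains
subtract 8 from 8: 0 remains
So 3922 = 2584 + 987 + 233 + 89 + 21 + 8, with no two terms consecutive in the sequence.

2584 + 987 + 233 + 89 + 21 + 8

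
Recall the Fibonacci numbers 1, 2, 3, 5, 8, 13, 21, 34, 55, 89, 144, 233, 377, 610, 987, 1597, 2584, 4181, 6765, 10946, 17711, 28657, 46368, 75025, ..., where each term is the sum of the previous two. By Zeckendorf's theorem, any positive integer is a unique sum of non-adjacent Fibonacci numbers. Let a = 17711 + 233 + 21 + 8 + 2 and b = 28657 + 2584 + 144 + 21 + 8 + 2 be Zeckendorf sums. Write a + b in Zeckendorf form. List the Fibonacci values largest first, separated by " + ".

46368 + 2584 + 377 + 55 + 5 + 2

The two numbers are 17975 and 31416, so their sum is 49391.
take 46368 (≤ 49391); 49391 − 46368 = 3023
take 2584 (≤ 3023); 3023 − 2584 = 439
take 377 (≤ 439); 439 − 377 = 62
take 55 (≤ 62); 62 − 55 = 7
take 5 (≤ 7); 7 − 5 = 2
take 2 (≤ 2); 2 − 2 = 0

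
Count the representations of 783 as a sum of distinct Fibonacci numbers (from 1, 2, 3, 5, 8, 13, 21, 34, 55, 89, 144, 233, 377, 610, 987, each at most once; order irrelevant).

783 = 610+144+21+8 = 610+144+21+5+3 = 610+89+55+21+8 = … (21 more), for 24 in all.

24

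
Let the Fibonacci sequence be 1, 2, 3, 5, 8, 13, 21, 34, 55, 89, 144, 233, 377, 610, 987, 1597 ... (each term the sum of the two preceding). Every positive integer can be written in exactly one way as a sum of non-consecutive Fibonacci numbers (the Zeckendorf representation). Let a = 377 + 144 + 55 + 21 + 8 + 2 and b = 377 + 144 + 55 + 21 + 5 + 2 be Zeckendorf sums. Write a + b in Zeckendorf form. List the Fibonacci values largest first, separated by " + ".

The two numbers are 607 and 604, so their sum is 1211.
Repeatedly subtract the largest Fibonacci number that fits:
1211: greatest Fibonacci not exceeding it is 987, leaving 224
224: greatest Fibonacci not exceeding it is 144, leaving 80
80: greatest Fibonacci not exceeding it is 55, leaving 25
25: greatest Fibonacci not exceeding it is 21, leaving 4
4: greatest Fibonacci not exceeding it is 3, leaving 1
1: greatest Fibonacci not exceeding it is 1, leaving 0

987 + 144 + 55 + 21 + 3 + 1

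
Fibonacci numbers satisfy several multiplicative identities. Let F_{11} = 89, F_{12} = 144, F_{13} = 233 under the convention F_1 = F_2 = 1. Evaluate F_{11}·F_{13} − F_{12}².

1

89·233 − 144² = 20737 − 20736 = 1. (Cassini's identity: F_{k−1}F_{k+1} − F_k² = (−1)^k.)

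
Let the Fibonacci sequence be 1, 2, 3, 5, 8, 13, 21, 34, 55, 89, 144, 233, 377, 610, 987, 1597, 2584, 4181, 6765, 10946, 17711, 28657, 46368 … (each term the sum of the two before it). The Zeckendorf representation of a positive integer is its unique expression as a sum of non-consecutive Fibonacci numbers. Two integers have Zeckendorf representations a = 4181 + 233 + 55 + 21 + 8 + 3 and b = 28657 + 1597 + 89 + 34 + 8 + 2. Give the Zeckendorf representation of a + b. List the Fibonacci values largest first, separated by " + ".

The two numbers are 4501 and 30387, so their sum is 34888.
34888: greatest Fibonacci not exceeding it is 28657, leaving 6231
6231: greatest Fibonacci not exceeding it is 4181, leaving 2050
2050: greatest Fibonacci not exceeding it is 1597, leaving 453
453: greatest Fibonacci not exceeding it is 377, leaving 76
76: greatest Fibonacci not exceeding it is 55, leaving 21
21: greatest Fibonacci not exceeding it is 21, leaving 0

28657 + 4181 + 1597 + 377 + 55 + 21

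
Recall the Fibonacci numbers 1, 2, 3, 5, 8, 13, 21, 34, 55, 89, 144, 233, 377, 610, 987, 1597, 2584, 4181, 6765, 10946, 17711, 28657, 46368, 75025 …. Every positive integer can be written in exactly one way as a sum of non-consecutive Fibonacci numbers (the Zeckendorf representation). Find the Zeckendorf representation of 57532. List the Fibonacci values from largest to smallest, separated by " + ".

46368 ≤ 57532 < 75025, so take 46368; remainder 11164
10946 ≤ 11164 < 17711, so take 10946; remainder 218
144 ≤ 218 < 233, so take 144; remainder 74
55 ≤ 74 < 89, so take 55; remainder 19
13 ≤ 19 < 21, so take 13; remainder 6
5 ≤ 6 < 8, so take 5; remainder 1
1 ≤ 1 < 2, so take 1; remainder 0
So 57532 = 46368 + 10946 + 144 + 55 + 13 + 5 + 1, with no two terms consecutive in the sequence.

46368 + 10946 + 144 + 55 + 13 + 5 + 1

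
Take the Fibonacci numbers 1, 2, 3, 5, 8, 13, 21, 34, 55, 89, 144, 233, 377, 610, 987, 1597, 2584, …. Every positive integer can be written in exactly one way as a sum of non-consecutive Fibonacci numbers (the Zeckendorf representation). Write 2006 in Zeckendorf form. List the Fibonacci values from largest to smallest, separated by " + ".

Repeatedly subtract the largest Fibonacci number that fits:
2006: greatest Fibonacci not exceeding it is 1597, leaving 409
409: greatest Fibonacci not exceeding it is 377, leaving 32
32: greatest Fibonacci not exceeding it is 21, leaving 11
11: greatest Fibonacci not exceeding it is 8, leaving 3
3: greatest Fibonacci not exceeding it is 3, leaving 0
So 2006 = 1597 + 377 + 21 + 8 + 3, with no two terms consecutive in the sequence.

1597 + 377 + 21 + 8 + 3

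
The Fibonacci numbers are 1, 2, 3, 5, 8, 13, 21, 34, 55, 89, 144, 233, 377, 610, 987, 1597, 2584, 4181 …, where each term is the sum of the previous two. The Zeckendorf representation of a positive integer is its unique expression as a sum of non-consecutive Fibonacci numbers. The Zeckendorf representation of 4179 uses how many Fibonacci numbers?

4179 − 2584 = 1595
1595 − 987 = 608
608 − 377 = 231
231 − 144 = 87
87 − 55 = 32
32 − 21 = 11
11 − 8 = 3
3 − 3 = 0
4179 = 2584 + 987 + 377 + 144 + 55 + 21 + 8 + 3, which has 8 terms.

8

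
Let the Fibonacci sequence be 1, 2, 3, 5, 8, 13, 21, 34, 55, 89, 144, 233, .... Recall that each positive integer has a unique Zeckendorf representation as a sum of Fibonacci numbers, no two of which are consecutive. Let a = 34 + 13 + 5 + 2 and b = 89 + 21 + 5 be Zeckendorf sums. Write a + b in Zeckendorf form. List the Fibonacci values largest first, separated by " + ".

The two numbers are 54 and 115, so their sum is 169.
take 144 (≤ 169); 169 − 144 = 25
take 21 (≤ 25); 25 − 21 = 4
take 3 (≤ 4); 4 − 3 = 1
take 1 (≤ 1); 1 − 1 = 0

144 + 21 + 3 + 1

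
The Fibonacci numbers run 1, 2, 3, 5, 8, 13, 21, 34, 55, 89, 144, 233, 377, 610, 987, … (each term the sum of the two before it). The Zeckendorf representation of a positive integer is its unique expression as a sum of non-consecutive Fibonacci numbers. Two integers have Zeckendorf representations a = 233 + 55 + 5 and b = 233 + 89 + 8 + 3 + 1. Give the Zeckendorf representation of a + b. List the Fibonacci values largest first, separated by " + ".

610 + 13 + 3 + 1

The two numbers are 293 and 334, so their sum is 627.
Greedily peel off the largest Fibonacci term at each step:
627 − 610 = 17
17 − 13 = 4
4 − 3 = 1
1 − 1 = 0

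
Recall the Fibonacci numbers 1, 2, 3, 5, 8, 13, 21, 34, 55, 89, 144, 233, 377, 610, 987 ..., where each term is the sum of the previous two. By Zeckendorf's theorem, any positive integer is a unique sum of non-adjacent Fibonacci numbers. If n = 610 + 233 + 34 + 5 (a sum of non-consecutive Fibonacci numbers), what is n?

882

610 + 233 + 34 + 5 = 882.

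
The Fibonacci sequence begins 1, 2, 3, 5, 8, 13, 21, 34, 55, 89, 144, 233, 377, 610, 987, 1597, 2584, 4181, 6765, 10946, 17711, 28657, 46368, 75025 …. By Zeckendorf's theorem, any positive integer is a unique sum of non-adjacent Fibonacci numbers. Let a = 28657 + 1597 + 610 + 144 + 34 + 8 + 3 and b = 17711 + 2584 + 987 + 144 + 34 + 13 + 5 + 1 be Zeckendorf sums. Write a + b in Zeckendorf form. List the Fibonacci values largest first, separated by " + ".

The two numbers are 31053 and 21479, so their sum is 52532.
subtract 46368 from 52532: 6164 remains
subtract 4181 from 6164: 1983 remains
subtract 1597 from 1983: 386 remains
subtract 377 from 386: 9 remains
subtract 8 from 9: 1 remains
subtract 1 from 1: 0 remains

46368 + 4181 + 1597 + 377 + 8 + 1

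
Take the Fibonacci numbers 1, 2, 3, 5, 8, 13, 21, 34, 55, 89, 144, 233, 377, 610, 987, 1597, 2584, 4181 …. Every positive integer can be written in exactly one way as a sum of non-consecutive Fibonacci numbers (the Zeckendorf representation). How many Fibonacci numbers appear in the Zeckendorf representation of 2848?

5

subtract 2584 from 2848: 264 remains
subtract 233 from 264: 31 remains
subtract 21 from 31: 10 remains
subtract 8 from 10: 2 remains
subtract 2 from 2: 0 remains
2848 = 2584 + 233 + 21 + 8 + 2, which has 5 terms.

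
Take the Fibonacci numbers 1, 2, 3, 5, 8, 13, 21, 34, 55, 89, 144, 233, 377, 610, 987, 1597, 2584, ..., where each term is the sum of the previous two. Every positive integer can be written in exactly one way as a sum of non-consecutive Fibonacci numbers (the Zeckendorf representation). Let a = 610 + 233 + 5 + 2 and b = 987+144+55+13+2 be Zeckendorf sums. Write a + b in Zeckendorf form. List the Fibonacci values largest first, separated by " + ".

The two numbers are 850 and 1201, so their sum is 2051.
2051 − 1597 = 454
454 − 377 = 77
77 − 55 = 22
22 − 21 = 1
1 − 1 = 0

1597 + 377 + 55 + 21 + 1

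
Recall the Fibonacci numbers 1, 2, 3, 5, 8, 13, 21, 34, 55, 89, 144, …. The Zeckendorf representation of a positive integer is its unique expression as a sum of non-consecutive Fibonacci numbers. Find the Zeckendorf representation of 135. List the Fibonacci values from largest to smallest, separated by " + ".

89 + 34 + 8 + 3 + 1

Greedy algorithm:
subtract 89 from 135: 46 remains
subtract 34 from 46: 12 remains
subtract 8 from 12: 4 remains
subtract 3 from 4: 1 remains
subtract 1 from 1: 0 remains
So 135 = 89 + 34 + 8 + 3 + 1, with no two terms consecutive in the sequence.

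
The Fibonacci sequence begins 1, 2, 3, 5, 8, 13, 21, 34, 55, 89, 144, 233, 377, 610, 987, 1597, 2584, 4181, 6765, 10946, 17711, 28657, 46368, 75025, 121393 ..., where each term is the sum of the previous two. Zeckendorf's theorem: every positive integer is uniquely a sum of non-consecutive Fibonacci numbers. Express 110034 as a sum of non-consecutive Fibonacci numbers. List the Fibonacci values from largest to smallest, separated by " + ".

Greedily peel off the largest Fibonacci term at each step:
largest Fibonacci ≤ 110034 is 75025; 110034 − 75025 = 35009
largest Fibonacci ≤ 35009 is 28657; 35009 − 28657 = 6352
largest Fibonacci ≤ 6352 is 4181; 6352 − 4181 = 2171
largest Fibonacci ≤ 2171 is 1597; 2171 − 1597 = 574
largest Fibonacci ≤ 574 is 377; 574 − 377 = 197
largest Fibonacci ≤ 197 is 144; 197 − 144 = 53
largest Fibonacci ≤ 53 is 34; 53 − 34 = 19
largest Fibonacci ≤ 19 is 13; 19 − 13 = 6
largest Fibonacci ≤ 6 is 5; 6 − 5 = 1
largest Fibonacci ≤ 1 is 1; 1 − 1 = 0
So 110034 = 75025 + 28657 + 4181 + 1597 + 377 + 144 + 34 + 13 + 5 + 1, with no two terms consecutive in the sequence.

75025 + 28657 + 4181 + 1597 + 377 + 144 + 34 + 13 + 5 + 1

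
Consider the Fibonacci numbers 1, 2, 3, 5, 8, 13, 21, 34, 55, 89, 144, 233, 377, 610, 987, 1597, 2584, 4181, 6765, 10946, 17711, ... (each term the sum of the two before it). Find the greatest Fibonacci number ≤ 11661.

10946 ≤ 11661 < 17711, so the largest Fibonacci number not exceeding 11661 is 10946.

10946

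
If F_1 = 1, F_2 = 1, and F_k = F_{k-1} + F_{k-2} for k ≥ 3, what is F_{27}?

196418

Iterating the recurrence up to F_{20} = 6765 and F_{19} = 4181:
F_{21} = F_{20} + F_{19} = 6765 + 4181 = 10946
F_{22} = F_{21} + F_{20} = 10946 + 6765 = 17711
F_{23} = F_{22} + F_{21} = 17711 + 10946 = 28657
F_{24} = F_{23} + F_{22} = 28657 + 17711 = 46368
F_{25} = F_{24} + F_{23} = 46368 + 28657 = 75025
F_{26} = F_{25} + F_{24} = 75025 + 46368 = 121393
F_{27} = F_{26} + F_{25} = 121393 + 75025 = 196418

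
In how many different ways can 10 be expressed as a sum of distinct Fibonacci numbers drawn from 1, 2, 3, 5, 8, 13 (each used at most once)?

2

Each representation comes from the Zeckendorf form by replacing some F_k with F_{k−1} + F_{k−2} where possible.
10 = 8+2 = 5+3+2 — 2 representations.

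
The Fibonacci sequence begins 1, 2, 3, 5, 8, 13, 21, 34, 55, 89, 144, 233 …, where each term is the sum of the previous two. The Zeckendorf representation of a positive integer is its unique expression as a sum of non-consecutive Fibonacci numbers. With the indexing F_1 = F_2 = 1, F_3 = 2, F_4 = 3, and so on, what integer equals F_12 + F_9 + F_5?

F_12 + F_9 + F_5 = 144 + 34 + 5 = 183.

183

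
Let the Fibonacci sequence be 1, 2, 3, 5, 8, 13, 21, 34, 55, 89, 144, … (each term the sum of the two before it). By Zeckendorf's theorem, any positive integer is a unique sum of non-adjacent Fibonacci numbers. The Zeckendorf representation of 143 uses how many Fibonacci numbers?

Greedy algorithm:
largest Fibonacci ≤ 143 is 89; 143 − 89 = 54
largest Fibonacci ≤ 54 is 34; 54 − 34 = 20
largest Fibonacci ≤ 20 is 13; 20 − 13 = 7
largest Fibonacci ≤ 7 is 5; 7 − 5 = 2
largest Fibonacci ≤ 2 is 2; 2 − 2 = 0
143 = 89 + 34 + 13 + 5 + 2, which has 5 terms.

5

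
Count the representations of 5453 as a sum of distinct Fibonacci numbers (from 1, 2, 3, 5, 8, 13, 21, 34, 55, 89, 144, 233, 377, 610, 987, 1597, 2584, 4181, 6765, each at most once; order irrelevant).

36

Starting from the Zeckendorf form and repeatedly splitting a term F_k into F_{k−1} + F_{k−2} (when neither is already used) reaches every representation.
5453 = 4181+987+233+34+13+5 = 4181+987+233+34+13+3+2 = 4181+987+144+89+34+13+5 = 4181+610+377+233+34+13+5 = … (32 more), for 36 in all.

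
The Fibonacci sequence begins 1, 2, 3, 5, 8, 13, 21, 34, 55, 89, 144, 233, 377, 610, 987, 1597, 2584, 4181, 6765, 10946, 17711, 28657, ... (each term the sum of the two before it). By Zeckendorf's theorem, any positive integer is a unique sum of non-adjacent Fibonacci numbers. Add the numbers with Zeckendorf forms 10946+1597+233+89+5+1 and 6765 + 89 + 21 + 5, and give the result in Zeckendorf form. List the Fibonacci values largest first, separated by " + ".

The two numbers are 12871 and 6880, so their sum is 19751.
Greedy algorithm:
take 17711 (≤ 19751); 19751 − 17711 = 2040
take 1597 (≤ 2040); 2040 − 1597 = 443
take 377 (≤ 443); 443 − 377 = 66
take 55 (≤ 66); 66 − 55 = 11
take 8 (≤ 11); 11 − 8 = 3
take 3 (≤ 3); 3 − 3 = 0

17711 + 1597 + 377 + 55 + 8 + 3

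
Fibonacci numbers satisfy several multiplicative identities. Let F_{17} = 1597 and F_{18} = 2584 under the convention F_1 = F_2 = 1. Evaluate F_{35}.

9227465

By F_{2k+1} = F_k² + F_{k+1}²: F_{35} = 1597² + 2584² = 2550409 + 6677056 = 9227465.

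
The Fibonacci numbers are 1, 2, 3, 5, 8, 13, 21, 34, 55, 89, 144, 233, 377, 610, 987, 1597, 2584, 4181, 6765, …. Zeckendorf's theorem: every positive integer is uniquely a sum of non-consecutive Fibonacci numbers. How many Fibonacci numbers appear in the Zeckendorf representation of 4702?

4181 ≤ 4702 < 6765, so take 4181; remainder 521
377 ≤ 521 < 610, so take 377; remainder 144
144 ≤ 144 < 233, so take 144; remainder 0
4702 = 4181 + 377 + 144, which has 3 terms.

3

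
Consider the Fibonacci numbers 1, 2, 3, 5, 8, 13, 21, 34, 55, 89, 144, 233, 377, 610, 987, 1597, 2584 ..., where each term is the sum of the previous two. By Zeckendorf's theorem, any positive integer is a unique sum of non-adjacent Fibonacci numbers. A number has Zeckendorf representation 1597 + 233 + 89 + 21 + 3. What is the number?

1597 + 233 + 89 + 21 + 3 = 1943.

1943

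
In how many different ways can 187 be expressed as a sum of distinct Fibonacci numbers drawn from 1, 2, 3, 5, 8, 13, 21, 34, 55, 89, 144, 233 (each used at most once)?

8

Each representation comes from the Zeckendorf form by replacing some F_k with F_{k−1} + F_{k−2} where possible.
187 = 144+34+8+1 = 144+34+5+3+1 = 144+21+13+8+1 = 89+55+34+8+1 = … (4 more), for 8 in all.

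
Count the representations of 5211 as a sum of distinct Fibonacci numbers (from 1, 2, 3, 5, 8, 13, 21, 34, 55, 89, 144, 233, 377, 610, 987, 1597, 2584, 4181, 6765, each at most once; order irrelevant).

32

5211 = 4181+987+34+8+1 = 4181+987+34+5+3+1 = 4181+987+21+13+8+1 = … (29 more), for 32 in all.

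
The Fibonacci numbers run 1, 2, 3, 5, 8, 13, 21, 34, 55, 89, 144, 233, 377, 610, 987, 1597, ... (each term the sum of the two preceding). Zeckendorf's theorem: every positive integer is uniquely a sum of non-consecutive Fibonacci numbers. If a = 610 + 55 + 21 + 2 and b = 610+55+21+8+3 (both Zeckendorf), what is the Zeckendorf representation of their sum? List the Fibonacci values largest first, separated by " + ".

987 + 377 + 21

The two numbers are 688 and 697, so their sum is 1385.
Repeatedly subtract the largest Fibonacci number that fits:
1385 − 987 = 398
398 − 377 = 21
21 − 21 = 0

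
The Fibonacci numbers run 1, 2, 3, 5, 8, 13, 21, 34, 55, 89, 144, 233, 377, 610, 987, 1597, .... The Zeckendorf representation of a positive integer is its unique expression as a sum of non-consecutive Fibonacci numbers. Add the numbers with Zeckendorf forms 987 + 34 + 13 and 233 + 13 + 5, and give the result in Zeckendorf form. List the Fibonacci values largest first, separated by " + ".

The two numbers are 1034 and 251, so their sum is 1285.
subtract 987 from 1285: 298 remains
subtract 233 from 298: 65 remains
subtract 55 from 65: 10 remains
subtract 8 from 10: 2 remains
subtract 2 from 2: 0 remains

987 + 233 + 55 + 8 + 2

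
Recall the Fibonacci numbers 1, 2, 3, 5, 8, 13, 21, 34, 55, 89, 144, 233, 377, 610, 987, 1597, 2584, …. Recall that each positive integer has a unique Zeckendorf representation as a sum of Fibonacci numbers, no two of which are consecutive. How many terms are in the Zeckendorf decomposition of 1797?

4

Greedily peel off the largest Fibonacci term at each step:
subtract 1597 from 1797: 200 remains
subtract 144 from 200: 56 remains
subtract 55 from 56: 1 remains
subtract 1 from 1: 0 remains
1797 = 1597 + 144 + 55 + 1, which has 4 terms.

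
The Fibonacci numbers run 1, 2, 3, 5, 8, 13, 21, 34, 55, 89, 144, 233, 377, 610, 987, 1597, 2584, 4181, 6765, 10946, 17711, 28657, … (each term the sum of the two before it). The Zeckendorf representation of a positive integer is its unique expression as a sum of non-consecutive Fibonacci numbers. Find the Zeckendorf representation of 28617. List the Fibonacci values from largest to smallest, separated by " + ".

Greedy algorithm:
28617 − 17711 = 10906
10906 − 6765 = 4141
4141 − 2584 = 1557
1557 − 987 = 570
570 − 377 = 193
193 − 144 = 49
49 − 34 = 15
15 − 13 = 2
2 − 2 = 0
So 28617 = 17711 + 6765 + 2584 + 987 + 377 + 144 + 34 + 13 + 2, with no two terms consecutive in the sequence.

17711 + 6765 + 2584 + 987 + 377 + 144 + 34 + 13 + 2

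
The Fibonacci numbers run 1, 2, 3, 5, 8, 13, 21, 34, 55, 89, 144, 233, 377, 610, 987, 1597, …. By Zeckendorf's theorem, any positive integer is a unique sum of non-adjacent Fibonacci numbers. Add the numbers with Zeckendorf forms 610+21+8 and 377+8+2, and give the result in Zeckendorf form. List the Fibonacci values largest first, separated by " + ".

987 + 34 + 5

The two numbers are 639 and 387, so their sum is 1026.
1026: greatest Fibonacci not exceeding it is 987, leaving 39
39: greatest Fibonacci not exceeding it is 34, leaving 5
5: greatest Fibonacci not exceeding it is 5, leaving 0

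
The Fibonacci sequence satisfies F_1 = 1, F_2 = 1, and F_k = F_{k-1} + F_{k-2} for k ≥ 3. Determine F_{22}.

Iterating the recurrence up to F_{14} = 377 and F_{13} = 233:
F_{15} = F_{14} + F_{13} = 377 + 233 = 610
F_{16} = F_{15} + F_{14} = 610 + 377 = 987
F_{17} = F_{16} + F_{15} = 987 + 610 = 1597
F_{18} = F_{17} + F_{16} = 1597 + 987 = 2584
F_{19} = F_{18} + F_{17} = 2584 + 1597 = 4181
F_{20} = F_{19} + F_{18} = 4181 + 2584 = 6765
F_{21} = F_{20} + F_{19} = 6765 + 4181 = 10946
F_{22} = F_{21} + F_{20} = 10946 + 6765 = 17711

17711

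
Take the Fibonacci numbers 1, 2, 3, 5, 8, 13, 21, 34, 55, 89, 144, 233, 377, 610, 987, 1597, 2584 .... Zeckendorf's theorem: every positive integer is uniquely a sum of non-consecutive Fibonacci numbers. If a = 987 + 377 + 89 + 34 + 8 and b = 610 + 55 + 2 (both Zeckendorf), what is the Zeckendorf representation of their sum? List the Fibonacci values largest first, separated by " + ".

The two numbers are 1495 and 667, so their sum is 2162.
1597 ≤ 2162 < 2584, so take 1597; remainder 565
377 ≤ 565 < 610, so take 377; remainder 188
144 ≤ 188 < 233, so take 144; remainder 44
34 ≤ 44 < 55, so take 34; remainder 10
8 ≤ 10 < 13, so take 8; remainder 2
2 ≤ 2 < 3, so take 2; remainder 0

1597 + 377 + 144 + 34 + 8 + 2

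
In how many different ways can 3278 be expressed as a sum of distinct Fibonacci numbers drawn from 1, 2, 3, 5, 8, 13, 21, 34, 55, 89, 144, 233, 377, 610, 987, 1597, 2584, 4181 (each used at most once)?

42

3278 = 2584+610+55+21+8 = 2584+610+55+21+5+3 = 2584+377+233+55+21+8 = 2584+610+55+21+5+2+1 = … (38 more), for 42 in all.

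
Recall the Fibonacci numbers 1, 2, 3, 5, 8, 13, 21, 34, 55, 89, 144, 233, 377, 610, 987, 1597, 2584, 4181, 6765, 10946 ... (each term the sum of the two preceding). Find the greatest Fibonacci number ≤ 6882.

6765 ≤ 6882 < 10946, so the largest Fibonacci number not exceeding 6882 is 6765.

6765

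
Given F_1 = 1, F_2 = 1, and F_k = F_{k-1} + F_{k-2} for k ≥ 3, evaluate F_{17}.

1597

Iterating the recurrence up to F_{9} = 34 and F_{8} = 21:
F_{10} = F_{9} + F_{8} = 34 + 21 = 55
F_{11} = F_{10} + F_{9} = 55 + 34 = 89
F_{12} = F_{11} + F_{10} = 89 + 55 = 144
F_{13} = F_{12} + F_{11} = 144 + 89 = 233
F_{14} = F_{13} + F_{12} = 233 + 144 = 377
F_{15} = F_{14} + F_{13} = 377 + 233 = 610
F_{16} = F_{15} + F_{14} = 610 + 377 = 987
F_{17} = F_{16} + F_{15} = 987 + 610 = 1597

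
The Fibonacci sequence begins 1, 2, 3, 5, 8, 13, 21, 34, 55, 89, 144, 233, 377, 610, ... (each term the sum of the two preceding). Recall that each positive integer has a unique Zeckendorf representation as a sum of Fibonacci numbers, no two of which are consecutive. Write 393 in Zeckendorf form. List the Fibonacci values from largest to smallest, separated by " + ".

Greedily peel off the largest Fibonacci term at each step:
377 ≤ 393 < 610, so take 377; remainder 16
13 ≤ 16 < 21, so take 13; remainder 3
3 ≤ 3 < 5, so take 3; remainder 0
So 393 = 377 + 13 + 3, with no two terms consecutive in the sequence.

377 + 13 + 3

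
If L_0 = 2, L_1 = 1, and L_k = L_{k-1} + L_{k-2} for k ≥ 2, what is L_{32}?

Iterating the recurrence up to L_{24} = 103682 and L_{23} = 64079:
L_{25} = L_{24} + L_{23} = 103682 + 64079 = 167761
L_{26} = L_{25} + L_{24} = 167761 + 103682 = 271443
L_{27} = L_{26} + L_{25} = 271443 + 167761 = 439204
L_{28} = L_{27} + L_{26} = 439204 + 271443 = 710647
L_{29} = L_{28} + L_{27} = 710647 + 439204 = 1149851
L_{30} = L_{29} + L_{28} = 1149851 + 710647 = 1860498
L_{31} = L_{30} + L_{29} = 1860498 + 1149851 = 3010349
L_{32} = L_{31} + L_{30} = 3010349 + 1860498 = 4870847

4870847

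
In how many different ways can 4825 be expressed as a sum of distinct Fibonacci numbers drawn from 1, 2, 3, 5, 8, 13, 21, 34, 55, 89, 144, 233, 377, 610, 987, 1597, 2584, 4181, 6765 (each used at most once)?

Each representation comes from the Zeckendorf form by replacing some F_k with F_{k−1} + F_{k−2} where possible.
4825 = 4181+610+34 = 4181+610+21+13 = 4181+377+233+34 = 4181+610+21+8+5 = 4181+377+233+21+13 = … (36 more), for 41 in all.

41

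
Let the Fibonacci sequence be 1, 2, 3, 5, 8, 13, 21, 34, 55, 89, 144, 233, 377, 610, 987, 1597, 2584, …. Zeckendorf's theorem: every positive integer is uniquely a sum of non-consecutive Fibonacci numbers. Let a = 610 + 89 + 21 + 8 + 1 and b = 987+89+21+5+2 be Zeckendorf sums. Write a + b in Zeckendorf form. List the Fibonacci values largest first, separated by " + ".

The two numbers are 729 and 1104, so their sum is 1833.
Greedy algorithm:
1833: greatest Fibonacci not exceeding it is 1597, leaving 236
236: greatest Fibonacci not exceeding it is 233, leaving 3
3: greatest Fibonacci not exceeding it is 3, leaving 0

1597 + 233 + 3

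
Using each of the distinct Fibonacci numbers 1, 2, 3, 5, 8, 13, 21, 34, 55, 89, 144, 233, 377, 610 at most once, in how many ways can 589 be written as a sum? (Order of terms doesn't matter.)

12

Starting from the Zeckendorf form and repeatedly splitting a term F_k into F_{k−1} + F_{k−2} (when neither is already used) reaches every representation.
589 = 377+144+55+13 = 377+144+55+8+5 = 377+144+34+21+13 = 377+144+55+8+3+2 = … (8 more), for 12 in all.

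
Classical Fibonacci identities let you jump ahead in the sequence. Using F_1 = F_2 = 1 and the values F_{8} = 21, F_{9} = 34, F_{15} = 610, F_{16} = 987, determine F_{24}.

46368

By the addition formula F_{m+n} = F_m F_{n+1} + F_{m−1} F_n with m=9, n=15: F_{24} = 34·987 + 21·610 = 33558 + 12810 = 46368.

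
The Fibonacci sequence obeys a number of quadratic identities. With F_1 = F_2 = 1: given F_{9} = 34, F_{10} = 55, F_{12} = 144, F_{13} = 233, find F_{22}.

By the addition formula F_{m+n} = F_m F_{n+1} + F_{m−1} F_n with m=13, n=9: F_{22} = 233·55 + 144·34 = 12815 + 4896 = 17711.

17711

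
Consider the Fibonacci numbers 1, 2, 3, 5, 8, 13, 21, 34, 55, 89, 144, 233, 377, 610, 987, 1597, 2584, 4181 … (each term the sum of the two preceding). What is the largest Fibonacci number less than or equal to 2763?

2584

2584 ≤ 2763 < 4181, so the largest Fibonacci number not exceeding 2763 is 2584.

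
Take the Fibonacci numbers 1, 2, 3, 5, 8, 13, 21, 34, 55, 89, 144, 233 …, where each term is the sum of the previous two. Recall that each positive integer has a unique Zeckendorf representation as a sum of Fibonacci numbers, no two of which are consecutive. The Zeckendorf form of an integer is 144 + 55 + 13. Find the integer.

212

144 + 55 + 13 = 212.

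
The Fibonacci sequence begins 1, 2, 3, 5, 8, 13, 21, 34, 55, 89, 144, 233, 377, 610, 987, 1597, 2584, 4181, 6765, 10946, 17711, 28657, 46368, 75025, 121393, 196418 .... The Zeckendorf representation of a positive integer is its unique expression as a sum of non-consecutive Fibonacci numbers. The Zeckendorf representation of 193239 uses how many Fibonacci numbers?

7

193239 − 121393 = 71846
71846 − 46368 = 25478
25478 − 17711 = 7767
7767 − 6765 = 1002
1002 − 987 = 15
15 − 13 = 2
2 − 2 = 0
193239 = 121393 + 46368 + 17711 + 6765 + 987 + 13 + 2, which has 7 terms.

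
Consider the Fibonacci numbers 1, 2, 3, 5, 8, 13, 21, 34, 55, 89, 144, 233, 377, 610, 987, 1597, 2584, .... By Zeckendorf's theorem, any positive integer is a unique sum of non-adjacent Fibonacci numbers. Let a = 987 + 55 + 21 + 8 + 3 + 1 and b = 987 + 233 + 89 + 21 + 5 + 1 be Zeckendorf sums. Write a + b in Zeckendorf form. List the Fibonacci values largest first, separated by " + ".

1597 + 610 + 144 + 55 + 5

The two numbers are 1075 and 1336, so their sum is 2411.
Greedy algorithm:
2411: greatest Fibonacci not exceeding it is 1597, leaving 814
814: greatest Fibonacci not exceeding it is 610, leaving 204
204: greatest Fibonacci not exceeding it is 144, leaving 60
60: greatest Fibonacci not exceeding it is 55, leaving 5
5: greatest Fibonacci not exceeding it is 5, leaving 0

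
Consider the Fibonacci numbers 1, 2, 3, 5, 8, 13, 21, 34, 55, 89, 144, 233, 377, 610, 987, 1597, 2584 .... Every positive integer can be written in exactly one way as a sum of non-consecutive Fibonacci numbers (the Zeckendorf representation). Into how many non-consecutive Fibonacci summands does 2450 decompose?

5

1597 ≤ 2450 < 2584, so take 1597; remainder 853
610 ≤ 853 < 987, so take 610; remainder 243
233 ≤ 243 < 377, so take 233; remainder 10
8 ≤ 10 < 13, so take 8; remainder 2
2 ≤ 2 < 3, so take 2; remainder 0
2450 = 1597 + 610 + 233 + 8 + 2, which has 5 terms.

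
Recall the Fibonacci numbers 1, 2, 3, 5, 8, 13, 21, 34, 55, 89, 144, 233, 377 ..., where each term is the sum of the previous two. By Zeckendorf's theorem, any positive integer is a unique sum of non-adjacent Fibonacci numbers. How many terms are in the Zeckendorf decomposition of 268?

3

subtract 233 from 268: 35 remains
subtract 34 from 35: 1 remains
subtract 1 from 1: 0 remains
268 = 233 + 34 + 1, which has 3 terms.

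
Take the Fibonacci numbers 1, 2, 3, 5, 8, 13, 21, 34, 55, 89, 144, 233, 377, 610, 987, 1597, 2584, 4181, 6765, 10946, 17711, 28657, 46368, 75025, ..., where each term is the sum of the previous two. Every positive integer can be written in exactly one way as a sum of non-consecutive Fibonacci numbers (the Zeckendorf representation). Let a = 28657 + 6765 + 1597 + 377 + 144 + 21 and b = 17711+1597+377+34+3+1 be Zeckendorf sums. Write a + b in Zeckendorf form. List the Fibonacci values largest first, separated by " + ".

The two numbers are 37561 and 19723, so their sum is 57284.
subtract 46368 from 57284: 10916 remains
subtract 6765 from 10916: 4151 remains
subtract 2584 from 4151: 1567 remains
subtract 987 from 1567: 580 remains
subtract 377 from 580: 203 remains
subtract 144 from 203: 59 remains
subtract 55 from 59: 4 remains
subtract 3 from 4: 1 remains
subtract 1 from 1: 0 remains

46368 + 6765 + 2584 + 987 + 377 + 144 + 55 + 3 + 1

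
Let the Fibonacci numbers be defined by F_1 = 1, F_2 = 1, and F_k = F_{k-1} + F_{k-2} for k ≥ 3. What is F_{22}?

Iterating the recurrence up to F_{15} = 610 and F_{14} = 377:
F_{16} = F_{15} + F_{14} = 610 + 377 = 987
F_{17} = F_{16} + F_{15} = 987 + 610 = 1597
F_{18} = F_{17} + F_{16} = 1597 + 987 = 2584
F_{19} = F_{18} + F_{17} = 2584 + 1597 = 4181
F_{20} = F_{19} + F_{18} = 4181 + 2584 = 6765
F_{21} = F_{20} + F_{19} = 6765 + 4181 = 10946
F_{22} = F_{21} + F_{20} = 10946 + 6765 = 17711

17711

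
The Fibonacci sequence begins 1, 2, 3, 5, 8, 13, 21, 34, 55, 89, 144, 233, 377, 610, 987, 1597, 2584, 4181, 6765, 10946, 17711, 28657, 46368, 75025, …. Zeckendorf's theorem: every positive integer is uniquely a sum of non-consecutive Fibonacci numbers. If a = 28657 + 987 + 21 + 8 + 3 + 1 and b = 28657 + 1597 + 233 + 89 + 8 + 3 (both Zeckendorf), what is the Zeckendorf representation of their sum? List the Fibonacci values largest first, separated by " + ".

The two numbers are 29677 and 30587, so their sum is 60264.
60264 − 46368 = 13896
13896 − 10946 = 2950
2950 − 2584 = 366
366 − 233 = 133
133 − 89 = 44
44 − 34 = 10
10 − 8 = 2
2 − 2 = 0

46368 + 10946 + 2584 + 233 + 89 + 34 + 8 + 2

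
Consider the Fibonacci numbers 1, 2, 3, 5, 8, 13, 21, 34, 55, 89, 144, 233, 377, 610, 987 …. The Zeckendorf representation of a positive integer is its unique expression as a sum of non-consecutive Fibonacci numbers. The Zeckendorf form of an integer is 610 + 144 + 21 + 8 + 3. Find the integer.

610 + 144 + 21 + 8 + 3 = 786.

786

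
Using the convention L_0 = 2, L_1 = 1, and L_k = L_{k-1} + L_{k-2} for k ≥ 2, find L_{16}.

2207

Iterating the recurrence up to L_{8} = 47 and L_{7} = 29:
L_{9} = L_{8} + L_{7} = 47 + 29 = 76
L_{10} = L_{9} + L_{8} = 76 + 47 = 123
L_{11} = L_{10} + L_{9} = 123 + 76 = 199
L_{12} = L_{11} + L_{10} = 199 + 123 = 322
L_{13} = L_{12} + L_{11} = 322 + 199 = 521
L_{14} = L_{13} + L_{12} = 521 + 322 = 843
L_{15} = L_{14} + L_{13} = 843 + 521 = 1364
L_{16} = L_{15} + L_{14} = 1364 + 843 = 2207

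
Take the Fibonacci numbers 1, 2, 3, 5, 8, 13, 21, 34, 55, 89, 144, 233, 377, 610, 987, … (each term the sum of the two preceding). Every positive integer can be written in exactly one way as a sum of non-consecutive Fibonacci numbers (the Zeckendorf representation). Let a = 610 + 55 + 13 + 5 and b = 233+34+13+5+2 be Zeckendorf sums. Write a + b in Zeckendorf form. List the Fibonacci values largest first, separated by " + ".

The two numbers are 683 and 287, so their sum is 970.
Repeatedly subtract the largest Fibonacci number that fits:
subtract 610 from 970: 360 remains
subtract 233 from 360: 127 remains
subtract 89 from 127: 38 remains
subtract 34 from 38: 4 remains
subtract 3 from 4: 1 remains
subtract 1 from 1: 0 remains

610 + 233 + 89 + 34 + 3 + 1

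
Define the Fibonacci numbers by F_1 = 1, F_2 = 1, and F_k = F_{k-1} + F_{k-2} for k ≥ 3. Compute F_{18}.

2584

Iterating the recurrence up to F_{11} = 89 and F_{10} = 55:
F_{12} = F_{11} + F_{10} = 89 + 55 = 144
F_{13} = F_{12} + F_{11} = 144 + 89 = 233
F_{14} = F_{13} + F_{12} = 233 + 144 = 377
F_{15} = F_{14} + F_{13} = 377 + 233 = 610
F_{16} = F_{15} + F_{14} = 610 + 377 = 987
F_{17} = F_{16} + F_{15} = 987 + 610 = 1597
F_{18} = F_{17} + F_{16} = 1597 + 987 = 2584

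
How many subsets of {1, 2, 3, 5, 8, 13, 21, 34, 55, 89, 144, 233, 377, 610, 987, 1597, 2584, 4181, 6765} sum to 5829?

23

Starting from the Zeckendorf form and repeatedly splitting a term F_k into F_{k−1} + F_{k−2} (when neither is already used) reaches every representation.
5829 = 4181+1597+34+13+3+1 = 4181+1597+34+8+5+3+1 = 4181+987+610+34+13+3+1 = … (20 more), for 23 in all.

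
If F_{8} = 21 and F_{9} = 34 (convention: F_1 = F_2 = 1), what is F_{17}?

1597

By F_{2k+1} = F_k² + F_{k+1}²: F_{17} = 21² + 34² = 441 + 1156 = 1597.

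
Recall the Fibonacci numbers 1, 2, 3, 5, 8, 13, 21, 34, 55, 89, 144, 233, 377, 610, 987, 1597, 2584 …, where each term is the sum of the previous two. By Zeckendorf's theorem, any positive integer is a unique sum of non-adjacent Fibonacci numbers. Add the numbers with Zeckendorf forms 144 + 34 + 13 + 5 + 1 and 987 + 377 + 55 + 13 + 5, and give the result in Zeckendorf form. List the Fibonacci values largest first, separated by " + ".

The two numbers are 197 and 1437, so their sum is 1634.
Greedy algorithm:
take 1597 (≤ 1634); 1634 − 1597 = 37
take 34 (≤ 37); 37 − 34 = 3
take 3 (≤ 3); 3 − 3 = 0

1597 + 34 + 3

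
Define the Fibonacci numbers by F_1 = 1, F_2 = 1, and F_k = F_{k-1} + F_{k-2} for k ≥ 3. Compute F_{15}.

610

Iterating the recurrence up to F_{9} = 34 and F_{8} = 21:
F_{10} = F_{9} + F_{8} = 34 + 21 = 55
F_{11} = F_{10} + F_{9} = 55 + 34 = 89
F_{12} = F_{11} + F_{10} = 89 + 55 = 144
F_{13} = F_{12} + F_{11} = 144 + 89 = 233
F_{14} = F_{13} + F_{12} = 233 + 144 = 377
F_{15} = F_{14} + F_{13} = 377 + 233 = 610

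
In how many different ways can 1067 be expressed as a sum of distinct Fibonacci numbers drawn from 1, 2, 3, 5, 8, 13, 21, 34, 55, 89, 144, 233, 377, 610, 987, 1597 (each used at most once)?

10

Each representation comes from the Zeckendorf form by replacing some F_k with F_{k−1} + F_{k−2} where possible.
1067 = 987+55+21+3+1 = 987+55+13+8+3+1 = 610+377+55+21+3+1 = 987+34+21+13+8+3+1 = 610+377+55+13+8+3+1 = … (5 more), for 10 in all.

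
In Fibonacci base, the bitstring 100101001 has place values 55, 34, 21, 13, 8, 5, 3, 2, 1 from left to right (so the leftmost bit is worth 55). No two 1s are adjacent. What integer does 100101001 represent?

74

Summing the place values of the 1 bits: 55 + 13 + 5 + 1 = 74.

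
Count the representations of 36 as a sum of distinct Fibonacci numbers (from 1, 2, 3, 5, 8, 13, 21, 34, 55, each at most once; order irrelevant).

3

Starting from the Zeckendorf form and repeatedly splitting a term F_k into F_{k−1} + F_{k−2} (when neither is already used) reaches every representation.
36 = 34+2 = 21+13+2 = 21+8+5+2 — 3 representations.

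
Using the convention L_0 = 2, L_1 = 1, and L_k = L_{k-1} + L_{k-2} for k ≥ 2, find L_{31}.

3010349

Iterating the recurrence up to L_{24} = 103682 and L_{23} = 64079:
L_{25} = L_{24} + L_{23} = 103682 + 64079 = 167761
L_{26} = L_{25} + L_{24} = 167761 + 103682 = 271443
L_{27} = L_{26} + L_{25} = 271443 + 167761 = 439204
L_{28} = L_{27} + L_{26} = 439204 + 271443 = 710647
L_{29} = L_{28} + L_{27} = 710647 + 439204 = 1149851
L_{30} = L_{29} + L_{28} = 1149851 + 710647 = 1860498
L_{31} = L_{30} + L_{29} = 1860498 + 1149851 = 3010349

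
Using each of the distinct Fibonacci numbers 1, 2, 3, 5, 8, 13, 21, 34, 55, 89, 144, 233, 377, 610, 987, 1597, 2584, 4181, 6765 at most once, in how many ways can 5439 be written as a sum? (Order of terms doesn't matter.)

Each representation comes from the Zeckendorf form by replacing some F_k with F_{k−1} + F_{k−2} where possible.
5439 = 4181+987+233+34+3+1 = 4181+987+233+21+13+3+1 = 4181+987+144+89+34+3+1 = … (29 more), for 32 in all.

32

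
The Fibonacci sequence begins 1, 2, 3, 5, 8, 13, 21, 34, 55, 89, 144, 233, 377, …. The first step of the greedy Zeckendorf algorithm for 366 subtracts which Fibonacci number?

233

233 ≤ 366 < 377, so the largest Fibonacci number not exceeding 366 is 233.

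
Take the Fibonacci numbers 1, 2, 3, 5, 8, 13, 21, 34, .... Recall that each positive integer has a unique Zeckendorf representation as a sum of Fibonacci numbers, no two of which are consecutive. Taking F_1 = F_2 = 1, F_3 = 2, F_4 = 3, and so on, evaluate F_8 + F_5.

26

F_8 + F_5 = 21 + 5 = 26.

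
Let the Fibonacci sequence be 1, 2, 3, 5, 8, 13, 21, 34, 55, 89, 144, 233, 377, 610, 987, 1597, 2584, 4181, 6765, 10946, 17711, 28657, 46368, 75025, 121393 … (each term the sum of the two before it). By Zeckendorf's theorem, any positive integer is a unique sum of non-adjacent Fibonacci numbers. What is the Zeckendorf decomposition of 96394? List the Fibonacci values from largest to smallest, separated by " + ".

Greedily peel off the largest Fibonacci term at each step:
96394: greatest Fibonacci not exceeding it is 75025, leaving 21369
21369: greatest Fibonacci not exceeding it is 17711, leaving 3658
3658: greatest Fibonacci not exceeding it is 2584, leaving 1074
1074: greatest Fibonacci not exceeding it is 987, leaving 87
87: greatest Fibonacci not exceeding it is 55, leaving 32
32: greatest Fibonacci not exceeding it is 21, leaving 11
11: greatest Fibonacci not exceeding it is 8, leaving 3
3: greatest Fibonacci not exceeding it is 3, leaving 0
So 96394 = 75025 + 17711 + 2584 + 987 + 55 + 21 + 8 + 3, with no two terms consecutive in the sequence.

75025 + 17711 + 2584 + 987 + 55 + 21 + 8 + 3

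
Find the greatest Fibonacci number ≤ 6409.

4181

4181 ≤ 6409 < 6765, so the largest Fibonacci number not exceeding 6409 is 4181.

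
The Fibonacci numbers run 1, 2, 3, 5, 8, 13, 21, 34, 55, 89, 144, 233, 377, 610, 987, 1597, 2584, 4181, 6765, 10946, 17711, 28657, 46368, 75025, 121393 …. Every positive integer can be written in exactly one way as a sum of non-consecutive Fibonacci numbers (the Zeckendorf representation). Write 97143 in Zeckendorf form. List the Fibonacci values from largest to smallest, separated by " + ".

subtract 75025 from 97143: 22118 remains
subtract 17711 from 22118: 4407 remains
subtract 4181 from 4407: 226 remains
subtract 144 from 226: 82 remains
subtract 55 from 82: 27 remains
subtract 21 from 27: 6 remains
subtract 5 from 6: 1 remains
subtract 1 from 1: 0 remains
So 97143 = 75025 + 17711 + 4181 + 144 + 55 + 21 + 5 + 1, with no two terms consecutive in the sequence.

75025 + 17711 + 4181 + 144 + 55 + 21 + 5 + 1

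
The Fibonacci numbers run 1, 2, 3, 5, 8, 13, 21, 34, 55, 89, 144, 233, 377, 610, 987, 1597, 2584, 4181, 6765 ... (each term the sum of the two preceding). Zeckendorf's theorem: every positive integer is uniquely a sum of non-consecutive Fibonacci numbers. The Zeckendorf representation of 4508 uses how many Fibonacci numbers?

Greedily peel off the largest Fibonacci term at each step:
subtract 4181 from 4508: 327 remains
subtract 233 from 327: 94 remains
subtract 89 from 94: 5 remains
subtract 5 from 5: 0 remains
4508 = 4181 + 233 + 89 + 5, which has 4 terms.

4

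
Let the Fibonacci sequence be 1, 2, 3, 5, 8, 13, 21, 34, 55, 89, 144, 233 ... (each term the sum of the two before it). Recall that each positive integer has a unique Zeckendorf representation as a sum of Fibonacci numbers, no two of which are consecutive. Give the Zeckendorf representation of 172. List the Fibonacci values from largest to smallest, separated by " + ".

Greedily peel off the largest Fibonacci term at each step:
largest Fibonacci ≤ 172 is 144; 172 − 144 = 28
largest Fibonacci ≤ 28 is 21; 28 − 21 = 7
largest Fibonacci ≤ 7 is 5; 7 − 5 = 2
largest Fibonacci ≤ 2 is 2; 2 − 2 = 0
So 172 = 144 + 21 + 5 + 2, with no two terms consecutive in the sequence.

144 + 21 + 5 + 2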